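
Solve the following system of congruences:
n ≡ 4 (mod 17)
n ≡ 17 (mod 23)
293

Using the Chinese Remainder Theorem:
M = product of moduli = 391
For equation 1: M_1 = 23, 23 ≡ 6 (mod 17), inverse of 23 mod 17 is 3 (check: 6 × 3 = 18 ≡ 1 (mod 17))
For equation 2: M_2 = 17, 17 ≡ 17 (mod 23), inverse of 17 mod 23 is 19 (check: 17 × 19 = 323 ≡ 1 (mod 23))
Combine: n ≡ Σ r_i×M_i×(M_i⁻¹ mod m_i) = 4×23×3 + 17×17×19 = 276 + 5491 = 5767
5767 mod 391 = 293
n ≡ 293 (mod 391)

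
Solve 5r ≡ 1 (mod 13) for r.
5^(-1) ≡ 8 (mod 13). Verification: 5 × 8 = 40 ≡ 1 (mod 13)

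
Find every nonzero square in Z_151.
QRs mod 151: {1, 2, 4, 5, 8, 9, 10, 11, 16, 17, 18, 19, 20, 21, 22, 25, 29, 31, 32, 34, 36, 37, 38, 39, 40, 42, 43, 44, 45, 47, 49, 50, 55, 58, 59, 62, 64, 68, 69, 72, 74, 76, 78, 80, 81, 84, 85, 86, 88, 90, 91, 94, 95, 97, 98, 99, 100, 103, 105, 110, 116, 118, 121, 123, 124, 125, 127, 128, 136, 137, 138, 139, 144, 145, 148}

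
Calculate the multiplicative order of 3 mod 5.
Powers of 3 mod 5: 3^1≡3, 3^2≡4, 3^3≡2, 3^4≡1. Order = 4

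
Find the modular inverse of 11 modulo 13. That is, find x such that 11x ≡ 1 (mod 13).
6

Using Extended Euclidean Algorithm:
gcd(11, 13) = 1
Bezout coefficients: 11 × 6 + 13 × -5 = 1
So 11 × 6 ≡ 1 (mod 13)
The inverse is 6 mod 13 = 6
Verification: 11 × 6 = 66 = 5 × 13 + 1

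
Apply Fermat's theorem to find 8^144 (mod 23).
By Fermat: 8^{22} ≡ 1 (mod 23). 144 = 6×22 + 12. So 8^{144} ≡ 8^{12} ≡ 8 (mod 23)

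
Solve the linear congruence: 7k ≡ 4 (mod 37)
27

Since gcd(7, 37) = 1 divides 4, a solution exists.
Multiply both sides by the inverse of 7 mod 37:
  7^(-1) mod 37 = 16
  x ≡ 16 × 4 ≡ 64 ≡ 27 (mod 37)
Verification: 7 × 27 = 189 = 5 × 37 + 4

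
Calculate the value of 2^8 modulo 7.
8 = 8 (binary 1000). Repeated squaring mod 7: 2^1 ≡ 2; 2^2 ≡ 2² = 4 ≡ 4; 2^4 ≡ 4² = 16 ≡ 2; 2^8 ≡ 2² = 4 ≡ 4. So 2^8 ≡ 4 (mod 7).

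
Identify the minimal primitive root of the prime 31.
p - 1 = 30 has prime divisors 2, 3, 5. h is a primitive root mod 31 iff h^(30/q) ≢ 1 (mod 31) for each such q.
h = 2: 2^15 ≡ 1, 2^10 ≡ 1, 2^6 ≡ 2 (mod 31); 2^15 ≡ 1, so not a primitive root.
h = 3: 3^15 ≡ 30, 3^10 ≡ 25, 3^6 ≡ 16 (mod 31); none is 1, so 3 has order 30 and is a primitive root.
The smallest primitive root mod 31 is g = 3.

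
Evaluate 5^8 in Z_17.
8 = 8 (binary 1000). Repeated squaring mod 17: 5^1 ≡ 5; 5^2 ≡ 5² = 25 ≡ 8; 5^4 ≡ 8² = 64 ≡ 13; 5^8 ≡ 13² = 169 ≡ 16. So 5^8 ≡ 16 (mod 17).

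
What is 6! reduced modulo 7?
By Wilson's theorem, (6)! ≡ -1 ≡ 6 (mod 7)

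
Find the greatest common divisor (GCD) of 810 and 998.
2

Using the Euclidean algorithm:
810 = 0 × 998 + 810
998 = 1 × 810 + 188
810 = 4 × 188 + 58
188 = 3 × 58 + 14
58 = 4 × 14 + 2
14 = 7 × 2 + 0

GCD(810, 998) = 2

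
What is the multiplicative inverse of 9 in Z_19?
9^(-1) ≡ 17 (mod 19). Verification: 9 × 17 = 153 ≡ 1 (mod 19)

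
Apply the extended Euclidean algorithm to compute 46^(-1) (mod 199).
Extended GCD: 46(13) + 199(-3) = 1. So 46^(-1) ≡ 13 ≡ 13 (mod 199). Verify: 46 × 13 = 598 ≡ 1 (mod 199)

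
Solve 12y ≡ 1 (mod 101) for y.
59

Using Extended Euclidean Algorithm:
gcd(12, 101) = 1
Bezout coefficients: 12 × -42 + 101 × 5 = 1
So 12 × -42 ≡ 1 (mod 101)
The inverse is -42 mod 101 = 59
Verification: 12 × 59 = 708 = 7 × 101 + 1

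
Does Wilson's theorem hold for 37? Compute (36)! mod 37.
(36)! mod 37 = 36. Since this equals -1 (mod 37), Wilson confirms 37 is prime.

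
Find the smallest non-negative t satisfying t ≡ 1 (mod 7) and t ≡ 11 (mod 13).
M = 7 × 13 = 91. M₁ = 13, y₁ ≡ 6 (mod 7). M₂ = 7, y₂ ≡ 2 (mod 13). t = 1×13×6 + 11×7×2 ≡ 50 (mod 91)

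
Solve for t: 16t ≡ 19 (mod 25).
9

Since gcd(16, 25) = 1 divides 19, a solution exists.
Multiply both sides by the inverse of 16 mod 25:
  16^(-1) mod 25 = 11
  x ≡ 11 × 19 ≡ 209 ≡ 9 (mod 25)
Verification: 16 × 9 = 144 = 5 × 25 + 19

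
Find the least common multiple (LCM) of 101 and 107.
10807

First find GCD(101, 107) using the Euclidean algorithm:
101 = 0 × 107 + 101
107 = 1 × 101 + 6
101 = 16 × 6 + 5
6 = 1 × 5 + 1
5 = 5 × 1 + 0
GCD(101, 107) = 1

LCM formula: LCM(a, b) = (a × b) / GCD(a, b)
LCM(101, 107) = (101 × 107) / 1
LCM(101, 107) = 10807 / 1
LCM(101, 107) = 10807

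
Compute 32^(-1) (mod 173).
32^(-1) ≡ 146 (mod 173). Verification: 32 × 146 = 4672 ≡ 1 (mod 173)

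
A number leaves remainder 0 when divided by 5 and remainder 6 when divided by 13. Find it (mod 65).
M = 5 × 13 = 65. M₁ = 13, y₁ ≡ 2 (mod 5). M₂ = 5, y₂ ≡ 8 (mod 13). t = 0×13×2 + 6×5×8 ≡ 45 (mod 65)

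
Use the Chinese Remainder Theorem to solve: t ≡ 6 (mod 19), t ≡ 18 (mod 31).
M = 19 × 31 = 589. M₁ = 31, y₁ ≡ 8 (mod 19). M₂ = 19, y₂ ≡ 18 (mod 31). t = 6×31×8 + 18×19×18 ≡ 576 (mod 589)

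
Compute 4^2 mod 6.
2 = 2 (binary 10). Repeated squaring mod 6: 4^1 ≡ 4; 4^2 ≡ 4² = 16 ≡ 4. So 4^2 ≡ 4 (mod 6).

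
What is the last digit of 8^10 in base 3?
8 ≡ 2 (mod 3). 10 = 8 + 2 (binary 1010). Repeated squaring mod 3: 2^1 ≡ 2; 2^2 ≡ 2² = 4 ≡ 1; 2^4 ≡ 1² = 1 ≡ 1; 2^8 ≡ 1² = 1 ≡ 1. Multiply: 8^10 ≡ 2^8 × 2^2 ≡ 1 × 1 (mod 3): 1 × 1 = 1 ≡ 1. So 8^10 ≡ 1 (mod 3).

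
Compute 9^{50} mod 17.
13

Using successive squaring:
Binary expansion of 50: 110010
Powers of 9 mod 17 (each is the square of the previous):
  9^1 ≡ 9 (mod 17)
  9^2 ≡ 9² = 81 ≡ 13 (mod 17)
  9^4 ≡ 13² = 169 ≡ 16 (mod 17)
  9^8 ≡ 16² = 256 ≡ 1 (mod 17)
  9^16 ≡ 1² = 1 ≡ 1 (mod 17)
  9^32 ≡ 1² = 1 ≡ 1 (mod 17)
50 = 32 + 16 + 2, so 9^50 = 9^32 × 9^16 × 9^2 ≡ 1 × 1 × 13 (mod 17)
Multiplying step by step:
  1 × 1 = 1 ≡ 1 (mod 17)
  1 × 13 = 13 ≡ 13 (mod 17)
Result: 9^50 ≡ 13 (mod 17)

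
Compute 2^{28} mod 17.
16

Using successive squaring:
Binary expansion of 28: 11100
Powers of 2 mod 17 (each is the square of the previous):
  2^1 ≡ 2 (mod 17)
  2^2 ≡ 2² = 4 ≡ 4 (mod 17)
  2^4 ≡ 4² = 16 ≡ 16 (mod 17)
  2^8 ≡ 16² = 256 ≡ 1 (mod 17)
  2^16 ≡ 1² = 1 ≡ 1 (mod 17)
28 = 16 + 8 + 4, so 2^28 = 2^16 × 2^8 × 2^4 ≡ 1 × 1 × 16 (mod 17)
Multiplying step by step:
  1 × 1 = 1 ≡ 1 (mod 17)
  1 × 16 = 16 ≡ 16 (mod 17)
Result: 2^28 ≡ 16 (mod 17)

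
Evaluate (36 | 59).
(36/59) = 36^{29} mod 59 = 1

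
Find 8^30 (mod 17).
Using Fermat: 8^{16} ≡ 1 (mod 17). 30 ≡ 14 (mod 16). So 8^{30} ≡ 8^{14} ≡ 4 (mod 17)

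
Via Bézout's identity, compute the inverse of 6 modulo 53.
Extended GCD: 6(9) + 53(-1) = 1. So 6^(-1) ≡ 9 ≡ 9 (mod 53). Verify: 6 × 9 = 54 ≡ 1 (mod 53)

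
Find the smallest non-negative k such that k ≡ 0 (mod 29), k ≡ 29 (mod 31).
29

Using the Chinese Remainder Theorem:
M = product of moduli = 899
For equation 1: M_1 = 31, 31 ≡ 2 (mod 29), inverse of 31 mod 29 is 15 (check: 2 × 15 = 30 ≡ 1 (mod 29))
For equation 2: M_2 = 29, 29 ≡ 29 (mod 31), inverse of 29 mod 31 is 15 (check: 29 × 15 = 435 ≡ 1 (mod 31))
Combine: k ≡ Σ r_i×M_i×(M_i⁻¹ mod m_i) = 0×31×15 + 29×29×15 = 0 + 12615 = 12615
12615 mod 899 = 29
k ≡ 29 (mod 899)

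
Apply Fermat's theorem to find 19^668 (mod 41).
By Fermat: 19^{40} ≡ 1 (mod 41). 668 ≡ 28 (mod 40). So 19^{668} ≡ 19^{28} ≡ 4 (mod 41)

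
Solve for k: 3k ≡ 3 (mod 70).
1

Since gcd(3, 70) = 1 divides 3, a solution exists.
Multiply both sides by the inverse of 3 mod 70:
  3^(-1) mod 70 = 47
  x ≡ 47 × 3 ≡ 141 ≡ 1 (mod 70)
Verification: 3 × 1 = 3 = 0 × 70 + 3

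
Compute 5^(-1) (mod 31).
5^(-1) ≡ 25 (mod 31). Verification: 5 × 25 = 125 ≡ 1 (mod 31)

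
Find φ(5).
4

Prime factorization: 5 = 5
Using the formula φ(n) = n × Π(1 - 1/p) for each prime factor p:
φ(5) = 5 × (1 - 1/5)
φ(5) = 4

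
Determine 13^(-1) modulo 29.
13^(-1) ≡ 9 (mod 29). Verification: 13 × 9 = 117 ≡ 1 (mod 29)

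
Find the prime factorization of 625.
5^4

Divide by primes starting from smallest:
625 ÷ 5 = 125
125 ÷ 5 = 25
25 ÷ 5 = 5
5 ÷ 5 = 1

625 = 5^4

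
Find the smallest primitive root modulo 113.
3

A primitive root g modulo p has order p-1 = 112
Prime divisors of 112: [2, 7]
g is a primitive root iff g^(112/q) ≢ 1 (mod 113) for each prime divisor q
Testing small values:
  g = 2: 2^56 ≡ 1, 2^16 ≡ 109 (mod 113) → 2^56 ≡ 1, not primitive root
  g = 3: 3^56 ≡ 112, 3^16 ≡ 49 (mod 113) → none is 1, primitive root!
The smallest primitive root is 3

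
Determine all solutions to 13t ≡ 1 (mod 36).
25

Since gcd(13, 36) = 1 divides 1, a solution exists.
Multiply both sides by the inverse of 13 mod 36:
  13^(-1) mod 36 = 25
  x ≡ 25 × 1 ≡ 25 ≡ 25 (mod 36)
Verification: 13 × 25 = 325 = 9 × 36 + 1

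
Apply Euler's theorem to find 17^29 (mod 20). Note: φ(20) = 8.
By Euler: 17^{8} ≡ 1 (mod 20) since gcd(17, 20) = 1. 29 = 3×8 + 5. So 17^{29} ≡ 17^{5} ≡ 17 (mod 20)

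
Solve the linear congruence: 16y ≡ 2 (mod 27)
17

Since gcd(16, 27) = 1 divides 2, a solution exists.
Multiply both sides by the inverse of 16 mod 27:
  16^(-1) mod 27 = 22
  x ≡ 22 × 2 ≡ 44 ≡ 17 (mod 27)
Verification: 16 × 17 = 272 = 10 × 27 + 2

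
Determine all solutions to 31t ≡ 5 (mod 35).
25

Since gcd(31, 35) = 1 divides 5, a solution exists.
Multiply both sides by the inverse of 31 mod 35:
  31^(-1) mod 35 = 26
  x ≡ 26 × 5 ≡ 130 ≡ 25 (mod 35)
Verification: 31 × 25 = 775 = 22 × 35 + 5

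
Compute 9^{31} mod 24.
9

Using successive squaring:
Binary expansion of 31: 11111
Powers of 9 mod 24 (each is the square of the previous):
  9^1 ≡ 9 (mod 24)
  9^2 ≡ 9² = 81 ≡ 9 (mod 24)
  9^4 ≡ 9² = 81 ≡ 9 (mod 24)
  9^8 ≡ 9² = 81 ≡ 9 (mod 24)
  9^16 ≡ 9² = 81 ≡ 9 (mod 24)
31 = 16 + 8 + 4 + 2 + 1, so 9^31 = 9^16 × 9^8 × 9^4 × 9^2 × 9^1 ≡ 9 × 9 × 9 × 9 × 9 (mod 24)
Multiplying step by step:
  9 × 9 = 81 ≡ 9 (mod 24)
  9 × 9 = 81 ≡ 9 (mod 24)
  9 × 9 = 81 ≡ 9 (mod 24)
  9 × 9 = 81 ≡ 9 (mod 24)
Result: 9^31 ≡ 9 (mod 24)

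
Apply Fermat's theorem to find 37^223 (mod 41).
By Fermat: 37^{40} ≡ 1 (mod 41). 223 = 5×40 + 23. So 37^{223} ≡ 37^{23} ≡ 18 (mod 41)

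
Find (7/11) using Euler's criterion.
(7/11) = 7^{5} mod 11 = -1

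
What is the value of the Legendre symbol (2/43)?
(2/43) = 2^{21} mod 43 = -1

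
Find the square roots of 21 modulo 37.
The square roots of 21 mod 37 are 13 and 24. Verify: 13² = 169 ≡ 21 (mod 37)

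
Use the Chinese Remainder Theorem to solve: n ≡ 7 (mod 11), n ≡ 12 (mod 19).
M = 11 × 19 = 209. M₁ = 19, y₁ ≡ 7 (mod 11). M₂ = 11, y₂ ≡ 7 (mod 19). n = 7×19×7 + 12×11×7 ≡ 183 (mod 209)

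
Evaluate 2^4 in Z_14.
4 = 4 (binary 100). Repeated squaring mod 14: 2^1 ≡ 2; 2^2 ≡ 2² = 4 ≡ 4; 2^4 ≡ 4² = 16 ≡ 2. So 2^4 ≡ 2 (mod 14).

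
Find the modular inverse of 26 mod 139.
26^(-1) ≡ 123 (mod 139). Verification: 26 × 123 = 3198 ≡ 1 (mod 139)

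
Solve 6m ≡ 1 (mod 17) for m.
6^(-1) ≡ 3 (mod 17). Verification: 6 × 3 = 18 ≡ 1 (mod 17)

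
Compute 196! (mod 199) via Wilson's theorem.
(198)! = (196)! × (197) × (198) ≡ -1 (mod 199). So (196)! ≡ -1 × [(198)(197)]^(-1) ≡ 99 (mod 199)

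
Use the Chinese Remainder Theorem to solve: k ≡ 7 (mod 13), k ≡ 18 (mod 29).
163

Using the Chinese Remainder Theorem:
M = product of moduli = 377
For equation 1: M_1 = 29, 29 ≡ 3 (mod 13), inverse of 29 mod 13 is 9 (check: 3 × 9 = 27 ≡ 1 (mod 13))
For equation 2: M_2 = 13, 13 ≡ 13 (mod 29), inverse of 13 mod 29 is 9 (check: 13 × 9 = 117 ≡ 1 (mod 29))
Combine: k ≡ Σ r_i×M_i×(M_i⁻¹ mod m_i) = 7×29×9 + 18×13×9 = 1827 + 2106 = 3933
3933 mod 377 = 163
k ≡ 163 (mod 377)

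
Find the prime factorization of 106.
2 × 53

Divide by primes starting from smallest:
106 ÷ 2 = 53
53 ÷ 53 = 1

106 = 2 × 53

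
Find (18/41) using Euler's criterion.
(18/41) = 18^{20} mod 41 = 1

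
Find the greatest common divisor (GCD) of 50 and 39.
1

Using the Euclidean algorithm:
50 = 1 × 39 + 11
39 = 3 × 11 + 6
11 = 1 × 6 + 5
6 = 1 × 5 + 1
5 = 5 × 1 + 0

GCD(50, 39) = 1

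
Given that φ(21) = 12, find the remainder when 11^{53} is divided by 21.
By Euler: 11^{12} ≡ 1 (mod 21) since gcd(11, 21) = 1. 53 = 4×12 + 5. So 11^{53} ≡ 11^{5} ≡ 2 (mod 21)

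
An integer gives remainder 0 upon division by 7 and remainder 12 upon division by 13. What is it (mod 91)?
M = 7 × 13 = 91. M₁ = 13, y₁ ≡ 6 (mod 7). M₂ = 7, y₂ ≡ 2 (mod 13). x = 0×13×6 + 12×7×2 ≡ 77 (mod 91). The smallest positive such number is 77.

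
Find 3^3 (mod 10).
3 = 2 + 1 (binary 11). Repeated squaring mod 10: 3^1 ≡ 3; 3^2 ≡ 3² = 9 ≡ 9. Multiply: 3^3 = 3^2 × 3^1 ≡ 9 × 3 (mod 10): 9 × 3 = 27 ≡ 7. So 3^3 ≡ 7 (mod 10).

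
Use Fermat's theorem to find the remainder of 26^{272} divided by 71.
30

By Fermat's Little Theorem, a^(p-1) ≡ 1 (mod p) for prime p and gcd(a, p) = 1
Here p = 71, so 26^70 ≡ 1 (mod 71)
We can reduce the exponent: 272 mod 70 = 62
So 26^272 ≡ 26^62 (mod 71)
Computing: 26^62 mod 71 = 30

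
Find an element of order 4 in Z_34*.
13 has order 4 mod 34 since 13^{4} ≡ 1 (mod 34) and no smaller power works.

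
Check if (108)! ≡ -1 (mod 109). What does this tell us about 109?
(108)! mod 109 = 108. Since this equals -1 (mod 109), Wilson confirms 109 is prime.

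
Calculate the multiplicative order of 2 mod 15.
Powers of 2 mod 15: 2^1≡2, 2^2≡4, 2^3≡8, 2^4≡1. Order = 4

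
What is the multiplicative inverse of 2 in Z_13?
2^(-1) ≡ 7 (mod 13). Verification: 2 × 7 = 14 ≡ 1 (mod 13)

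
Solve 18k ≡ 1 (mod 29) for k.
18^(-1) ≡ 21 (mod 29). Verification: 18 × 21 = 378 ≡ 1 (mod 29)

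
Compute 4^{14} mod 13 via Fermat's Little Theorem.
3

By Fermat's Little Theorem, a^(p-1) ≡ 1 (mod p) for prime p and gcd(a, p) = 1
Here p = 13, so 4^12 ≡ 1 (mod 13)
We can reduce the exponent: 14 mod 12 = 2
So 4^14 ≡ 4^2 (mod 13)
Computing: 4^2 mod 13 = 3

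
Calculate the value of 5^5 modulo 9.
5 = 4 + 1 (binary 101). Repeated squaring mod 9: 5^1 ≡ 5; 5^2 ≡ 5² = 25 ≡ 7; 5^4 ≡ 7² = 49 ≡ 4. Multiply: 5^5 = 5^4 × 5^1 ≡ 4 × 5 (mod 9): 4 × 5 = 20 ≡ 2. So 5^5 ≡ 2 (mod 9).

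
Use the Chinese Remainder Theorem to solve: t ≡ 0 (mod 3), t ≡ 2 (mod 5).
M = 3 × 5 = 15. M₁ = 5, y₁ ≡ 2 (mod 3). M₂ = 3, y₂ ≡ 2 (mod 5). t = 0×5×2 + 2×3×2 ≡ 12 (mod 15)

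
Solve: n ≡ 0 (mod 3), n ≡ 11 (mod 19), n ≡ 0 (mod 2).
M = 3 × 19 × 2 = 114. M₁ = 38, y₁ ≡ 2 (mod 3). M₂ = 6, y₂ ≡ 16 (mod 19). M₃ = 57, y₃ ≡ 1 (mod 2). n = 0×38×2 + 11×6×16 + 0×57×1 ≡ 30 (mod 114)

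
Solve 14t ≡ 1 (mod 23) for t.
14^(-1) ≡ 5 (mod 23). Verification: 14 × 5 = 70 ≡ 1 (mod 23)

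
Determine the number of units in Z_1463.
1080

Prime factorization: 1463 = 7 × 11 × 19
Using the formula φ(n) = n × Π(1 - 1/p) for each prime factor p:
φ(1463) = 1463 × (1 - 1/7) × (1 - 1/11) × (1 - 1/19)
φ(1463) = 1080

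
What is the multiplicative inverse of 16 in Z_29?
16^(-1) ≡ 20 (mod 29). Verification: 16 × 20 = 320 ≡ 1 (mod 29)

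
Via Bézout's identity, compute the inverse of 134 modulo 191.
Extended GCD: 134(67) + 191(-47) = 1. So 134^(-1) ≡ 67 ≡ 67 (mod 191). Verify: 134 × 67 = 8978 ≡ 1 (mod 191)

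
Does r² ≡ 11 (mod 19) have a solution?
By Euler's criterion: 11^{9} ≡ 1 (mod 19). Since this equals 1, 11 is a QR.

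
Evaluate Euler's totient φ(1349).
1260

Prime factorization: 1349 = 19 × 71
Using the formula φ(n) = n × Π(1 - 1/p) for each prime factor p:
φ(1349) = 1349 × (1 - 1/19) × (1 - 1/71)
φ(1349) = 1260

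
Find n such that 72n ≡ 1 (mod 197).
72^(-1) ≡ 52 (mod 197). Verification: 72 × 52 = 3744 ≡ 1 (mod 197)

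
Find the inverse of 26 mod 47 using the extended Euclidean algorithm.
Extended GCD: 26(-9) + 47(5) = 1. So 26^(-1) ≡ 38 ≡ 38 (mod 47). Verify: 26 × 38 = 988 ≡ 1 (mod 47)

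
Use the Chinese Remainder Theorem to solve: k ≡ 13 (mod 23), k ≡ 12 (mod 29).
128

Using the Chinese Remainder Theorem:
M = product of moduli = 667
For equation 1: M_1 = 29, 29 ≡ 6 (mod 23), inverse of 29 mod 23 is 4 (check: 6 × 4 = 24 ≡ 1 (mod 23))
For equation 2: M_2 = 23, 23 ≡ 23 (mod 29), inverse of 23 mod 29 is 24 (check: 23 × 24 = 552 ≡ 1 (mod 29))
Combine: k ≡ Σ r_i×M_i×(M_i⁻¹ mod m_i) = 13×29×4 + 12×23×24 = 1508 + 6624 = 8132
8132 mod 667 = 128
k ≡ 128 (mod 667)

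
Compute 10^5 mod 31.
5 = 4 + 1 (binary 101). Repeated squaring mod 31: 10^1 ≡ 10; 10^2 ≡ 10² = 100 ≡ 7; 10^4 ≡ 7² = 49 ≡ 18. Multiply: 10^5 = 10^4 × 10^1 ≡ 18 × 10 (mod 31): 18 × 10 = 180 ≡ 25. So 10^5 ≡ 25 (mod 31).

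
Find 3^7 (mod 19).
7 = 4 + 2 + 1 (binary 111). Repeated squaring mod 19: 3^1 ≡ 3; 3^2 ≡ 3² = 9 ≡ 9; 3^4 ≡ 9² = 81 ≡ 5. Multiply: 3^7 = 3^4 × 3^2 × 3^1 ≡ 5 × 9 × 3 (mod 19): 5 × 9 = 45 ≡ 7; 7 × 3 = 21 ≡ 2. So 3^7 ≡ 2 (mod 19).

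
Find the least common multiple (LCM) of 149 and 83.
12367

First find GCD(149, 83) using the Euclidean algorithm:
149 = 1 × 83 + 66
83 = 1 × 66 + 17
66 = 3 × 17 + 15
17 = 1 × 15 + 2
15 = 7 × 2 + 1
2 = 2 × 1 + 0
GCD(149, 83) = 1

LCM formula: LCM(a, b) = (a × b) / GCD(a, b)
LCM(149, 83) = (149 × 83) / 1
LCM(149, 83) = 12367 / 1
LCM(149, 83) = 12367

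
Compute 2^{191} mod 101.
29

Using successive squaring:
Binary expansion of 191: 10111111
Powers of 2 mod 101 (each is the square of the previous):
  2^1 ≡ 2 (mod 101)
  2^2 ≡ 2² = 4 ≡ 4 (mod 101)
  2^4 ≡ 4² = 16 ≡ 16 (mod 101)
  2^8 ≡ 16² = 256 ≡ 54 (mod 101)
  2^16 ≡ 54² = 2916 ≡ 88 (mod 101)
  2^32 ≡ 88² = 7744 ≡ 68 (mod 101)
  2^64 ≡ 68² = 4624 ≡ 79 (mod 101)
  2^128 ≡ 79² = 6241 ≡ 80 (mod 101)
191 = 128 + 32 + 16 + 8 + 4 + 2 + 1, so 2^191 = 2^128 × 2^32 × 2^16 × 2^8 × 2^4 × 2^2 × 2^1 ≡ 80 × 68 × 88 × 54 × 16 × 4 × 2 (mod 101)
Multiplying step by step:
  80 × 68 = 5440 ≡ 87 (mod 101)
  87 × 88 = 7656 ≡ 81 (mod 101)
  81 × 54 = 4374 ≡ 31 (mod 101)
  31 × 16 = 496 ≡ 92 (mod 101)
  92 × 4 = 368 ≡ 65 (mod 101)
  65 × 2 = 130 ≡ 29 (mod 101)
Result: 2^191 ≡ 29 (mod 101)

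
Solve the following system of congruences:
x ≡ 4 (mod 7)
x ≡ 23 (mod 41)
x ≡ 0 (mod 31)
5394

Using the Chinese Remainder Theorem:
M = product of moduli = 8897
For equation 1: M_1 = 1271, 1271 ≡ 4 (mod 7), inverse of 1271 mod 7 is 2 (check: 4 × 2 = 8 ≡ 1 (mod 7))
For equation 2: M_2 = 217, 217 ≡ 12 (mod 41), inverse of 217 mod 41 is 24 (check: 12 × 24 = 288 ≡ 1 (mod 41))
For equation 3: M_3 = 287, 287 ≡ 8 (mod 31), inverse of 287 mod 31 is 4 (check: 8 × 4 = 32 ≡ 1 (mod 31))
Combine: x ≡ Σ r_i×M_i×(M_i⁻¹ mod m_i) = 4×1271×2 + 23×217×24 + 0×287×4 = 10168 + 119784 + 0 = 129952
129952 mod 8897 = 5394
x ≡ 5394 (mod 8897)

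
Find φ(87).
56

Prime factorization: 87 = 3 × 29
Using the formula φ(n) = n × Π(1 - 1/p) for each prime factor p:
φ(87) = 87 × (1 - 1/3) × (1 - 1/29)
φ(87) = 56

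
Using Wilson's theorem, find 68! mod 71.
(70)! = (68)! × (69) × (70) ≡ -1 (mod 71). So (68)! ≡ -1 × [(70)(69)]^(-1) ≡ 35 (mod 71)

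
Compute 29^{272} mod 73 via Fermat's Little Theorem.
4

By Fermat's Little Theorem, a^(p-1) ≡ 1 (mod p) for prime p and gcd(a, p) = 1
Here p = 73, so 29^72 ≡ 1 (mod 73)
We can reduce the exponent: 272 mod 72 = 56
So 29^272 ≡ 29^56 (mod 73)
Computing: 29^56 mod 73 = 4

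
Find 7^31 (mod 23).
Using Fermat: 7^{22} ≡ 1 (mod 23). 31 ≡ 9 (mod 22). So 7^{31} ≡ 7^{9} ≡ 15 (mod 23)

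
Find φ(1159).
1080

Prime factorization: 1159 = 19 × 61
Using the formula φ(n) = n × Π(1 - 1/p) for each prime factor p:
φ(1159) = 1159 × (1 - 1/19) × (1 - 1/61)
φ(1159) = 1080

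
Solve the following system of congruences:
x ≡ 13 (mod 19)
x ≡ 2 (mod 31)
374

Using the Chinese Remainder Theorem:
M = product of moduli = 589
For equation 1: M_1 = 31, 31 ≡ 12 (mod 19), inverse of 31 mod 19 is 8 (check: 12 × 8 = 96 ≡ 1 (mod 19))
For equation 2: M_2 = 19, 19 ≡ 19 (mod 31), inverse of 19 mod 31 is 18 (check: 19 × 18 = 342 ≡ 1 (mod 31))
Combine: x ≡ Σ r_i×M_i×(M_i⁻¹ mod m_i) = 13×31×8 + 2×19×18 = 3224 + 684 = 3908
3908 mod 589 = 374
x ≡ 374 (mod 589)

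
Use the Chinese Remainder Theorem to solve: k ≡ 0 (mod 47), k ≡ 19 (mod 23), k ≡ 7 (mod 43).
11703

Using the Chinese Remainder Theorem:
M = product of moduli = 46483
For equation 1: M_1 = 989, 989 ≡ 2 (mod 47), inverse of 989 mod 47 is 24 (check: 2 × 24 = 48 ≡ 1 (mod 47))
For equation 2: M_2 = 2021, 2021 ≡ 20 (mod 23), inverse of 2021 mod 23 is 15 (check: 20 × 15 = 300 ≡ 1 (mod 23))
For equation 3: M_3 = 1081, 1081 ≡ 6 (mod 43), inverse of 1081 mod 43 is 36 (check: 6 × 36 = 216 ≡ 1 (mod 43))
Combine: k ≡ Σ r_i×M_i×(M_i⁻¹ mod m_i) = 0×989×24 + 19×2021×15 + 7×1081×36 = 0 + 575985 + 272412 = 848397
848397 mod 46483 = 11703
k ≡ 11703 (mod 46483)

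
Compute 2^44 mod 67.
Using repeated squaring. 44 = 32 + 8 + 4 (binary 101100). Repeated squaring mod 67: 2^1 ≡ 2; 2^2 ≡ 2² = 4 ≡ 4; 2^4 ≡ 4² = 16 ≡ 16; 2^8 ≡ 16² = 256 ≡ 55; 2^16 ≡ 55² = 3025 ≡ 10; 2^32 ≡ 10² = 100 ≡ 33. Multiply: 2^44 = 2^32 × 2^8 × 2^4 ≡ 33 × 55 × 16 (mod 67): 33 × 55 = 1815 ≡ 6; 6 × 16 = 96 ≡ 29. So 2^44 ≡ 29 (mod 67).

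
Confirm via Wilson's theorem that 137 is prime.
(136)! mod 137 = 136. Since this equals -1 (mod 137), Wilson confirms 137 is prime.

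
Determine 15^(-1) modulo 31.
15^(-1) ≡ 29 (mod 31). Verification: 15 × 29 = 435 ≡ 1 (mod 31)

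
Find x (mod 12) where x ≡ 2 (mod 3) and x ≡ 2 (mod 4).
M = 3 × 4 = 12. M₁ = 4, y₁ ≡ 1 (mod 3). M₂ = 3, y₂ ≡ 3 (mod 4). x = 2×4×1 + 2×3×3 ≡ 2 (mod 12)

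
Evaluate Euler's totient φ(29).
28

Prime factorization: 29 = 29
Using the formula φ(n) = n × Π(1 - 1/p) for each prime factor p:
φ(29) = 29 × (1 - 1/29)
φ(29) = 28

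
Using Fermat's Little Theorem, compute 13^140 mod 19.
By Fermat: 13^{18} ≡ 1 (mod 19). 140 = 7×18 + 14. So 13^{140} ≡ 13^{14} ≡ 5 (mod 19)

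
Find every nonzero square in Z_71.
QRs mod 71: {1, 2, 3, 4, 5, 6, 8, 9, 10, 12, 15, 16, 18, 19, 20, 24, 25, 27, 29, 30, 32, 36, 37, 38, 40, 43, 45, 48, 49, 50, 54, 57, 58, 60, 64}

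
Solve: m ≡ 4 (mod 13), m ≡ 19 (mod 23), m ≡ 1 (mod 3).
M = 13 × 23 × 3 = 897. M₁ = 69, y₁ ≡ 10 (mod 13). M₂ = 39, y₂ ≡ 13 (mod 23). M₃ = 299, y₃ ≡ 2 (mod 3). m = 4×69×10 + 19×39×13 + 1×299×2 ≡ 433 (mod 897)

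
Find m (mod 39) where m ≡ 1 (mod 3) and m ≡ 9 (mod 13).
M = 3 × 13 = 39. M₁ = 13, y₁ ≡ 1 (mod 3). M₂ = 3, y₂ ≡ 9 (mod 13). m = 1×13×1 + 9×3×9 ≡ 22 (mod 39)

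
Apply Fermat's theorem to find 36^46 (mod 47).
By Fermat's Little Theorem, 36^{46} ≡ 1 (mod 47) since 47 is prime and gcd(36, 47) = 1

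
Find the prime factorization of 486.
2 × 3^5

Divide by primes starting from smallest:
486 ÷ 2 = 243
243 ÷ 3 = 81
81 ÷ 3 = 27
27 ÷ 3 = 9
9 ÷ 3 = 3
3 ÷ 3 = 1

486 = 2 × 3^5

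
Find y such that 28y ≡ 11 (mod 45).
2

Since gcd(28, 45) = 1 divides 11, a solution exists.
Multiply both sides by the inverse of 28 mod 45:
  28^(-1) mod 45 = 37
  x ≡ 37 × 11 ≡ 407 ≡ 2 (mod 45)
Verification: 28 × 2 = 56 = 1 × 45 + 11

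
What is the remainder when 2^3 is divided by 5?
3 = 2 + 1 (binary 11). Repeated squaring mod 5: 2^1 ≡ 2; 2^2 ≡ 2² = 4 ≡ 4. Multiply: 2^3 = 2^2 × 2^1 ≡ 4 × 2 (mod 5): 4 × 2 = 8 ≡ 3. So 2^3 ≡ 3 (mod 5).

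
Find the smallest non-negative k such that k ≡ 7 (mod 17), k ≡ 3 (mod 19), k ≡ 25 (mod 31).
8116

Using the Chinese Remainder Theorem:
M = product of moduli = 10013
For equation 1: M_1 = 589, 589 ≡ 11 (mod 17), inverse of 589 mod 17 is 14 (check: 11 × 14 = 154 ≡ 1 (mod 17))
For equation 2: M_2 = 527, 527 ≡ 14 (mod 19), inverse of 527 mod 19 is 15 (check: 14 × 15 = 210 ≡ 1 (mod 19))
For equation 3: M_3 = 323, 323 ≡ 13 (mod 31), inverse of 323 mod 31 is 12 (check: 13 × 12 = 156 ≡ 1 (mod 31))
Combine: k ≡ Σ r_i×M_i×(M_i⁻¹ mod m_i) = 7×589×14 + 3×527×15 + 25×323×12 = 57722 + 23715 + 96900 = 178337
178337 mod 10013 = 8116
k ≡ 8116 (mod 10013)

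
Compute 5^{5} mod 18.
11

Using successive squaring:
Binary expansion of 5: 101
Powers of 5 mod 18 (each is the square of the previous):
  5^1 ≡ 5 (mod 18)
  5^2 ≡ 5² = 25 ≡ 7 (mod 18)
  5^4 ≡ 7² = 49 ≡ 13 (mod 18)
5 = 4 + 1, so 5^5 = 5^4 × 5^1 ≡ 13 × 5 (mod 18)
Multiplying step by step:
  13 × 5 = 65 ≡ 11 (mod 18)
Result: 5^5 ≡ 11 (mod 18)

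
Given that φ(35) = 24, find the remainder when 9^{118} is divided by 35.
By Euler: 9^{24} ≡ 1 (mod 35) since gcd(9, 35) = 1. 118 = 4×24 + 22. So 9^{118} ≡ 9^{22} ≡ 16 (mod 35)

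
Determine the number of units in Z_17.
16

Prime factorization: 17 = 17
Using the formula φ(n) = n × Π(1 - 1/p) for each prime factor p:
φ(17) = 17 × (1 - 1/17)
φ(17) = 16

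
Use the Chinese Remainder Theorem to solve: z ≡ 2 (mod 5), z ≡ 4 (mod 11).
M = 5 × 11 = 55. M₁ = 11, y₁ ≡ 1 (mod 5). M₂ = 5, y₂ ≡ 9 (mod 11). z = 2×11×1 + 4×5×9 ≡ 37 (mod 55)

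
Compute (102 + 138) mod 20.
0

(102 + 138) = 240
240 mod 20 = 0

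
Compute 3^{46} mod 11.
3

Using successive squaring:
Binary expansion of 46: 101110
Powers of 3 mod 11 (each is the square of the previous):
  3^1 ≡ 3 (mod 11)
  3^2 ≡ 3² = 9 ≡ 9 (mod 11)
  3^4 ≡ 9² = 81 ≡ 4 (mod 11)
  3^8 ≡ 4² = 16 ≡ 5 (mod 11)
  3^16 ≡ 5² = 25 ≡ 3 (mod 11)
  3^32 ≡ 3² = 9 ≡ 9 (mod 11)
46 = 32 + 8 + 4 + 2, so 3^46 = 3^32 × 3^8 × 3^4 × 3^2 ≡ 9 × 5 × 4 × 9 (mod 11)
Multiplying step by step:
  9 × 5 = 45 ≡ 1 (mod 11)
  1 × 4 = 4 ≡ 4 (mod 11)
  4 × 9 = 36 ≡ 3 (mod 11)
Result: 3^46 ≡ 3 (mod 11)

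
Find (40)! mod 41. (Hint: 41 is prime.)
By Wilson's theorem, (40)! ≡ -1 ≡ 40 (mod 41)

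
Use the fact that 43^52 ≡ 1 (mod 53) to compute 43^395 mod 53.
By Fermat: 43^{52} ≡ 1 (mod 53). 395 = 7×52 + 31. So 43^{395} ≡ 43^{31} ≡ 11 (mod 53)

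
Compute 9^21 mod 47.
Using repeated squaring. 21 = 16 + 4 + 1 (binary 10101). Repeated squaring mod 47: 9^1 ≡ 9; 9^2 ≡ 9² = 81 ≡ 34; 9^4 ≡ 34² = 1156 ≡ 28; 9^8 ≡ 28² = 784 ≡ 32; 9^16 ≡ 32² = 1024 ≡ 37. Multiply: 9^21 = 9^16 × 9^4 × 9^1 ≡ 37 × 28 × 9 (mod 47): 37 × 28 = 1036 ≡ 2; 2 × 9 = 18 ≡ 18. So 9^21 ≡ 18 (mod 47).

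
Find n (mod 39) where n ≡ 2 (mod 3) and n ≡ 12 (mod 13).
M = 3 × 13 = 39. M₁ = 13, y₁ ≡ 1 (mod 3). M₂ = 3, y₂ ≡ 9 (mod 13). n = 2×13×1 + 12×3×9 ≡ 38 (mod 39)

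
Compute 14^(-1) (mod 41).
14^(-1) ≡ 3 (mod 41). Verification: 14 × 3 = 42 ≡ 1 (mod 41)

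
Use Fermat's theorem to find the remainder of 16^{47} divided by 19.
9

By Fermat's Little Theorem, a^(p-1) ≡ 1 (mod p) for prime p and gcd(a, p) = 1
Here p = 19, so 16^18 ≡ 1 (mod 19)
We can reduce the exponent: 47 mod 18 = 11
So 16^47 ≡ 16^11 (mod 19)
Computing: 16^11 mod 19 = 9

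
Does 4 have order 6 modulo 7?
p - 1 = 6 has prime divisors 2, 3. Check 4^(6/q) mod 7 for each: 4^(6/2) = 4^3 ≡ 1, 4^(6/3) = 4^2 ≡ 2 (mod 7). Since 4^3 ≡ 1 (mod 7), the order of 4 divides 3 (in fact the order is 3) ≠ 6, so it is not a primitive root.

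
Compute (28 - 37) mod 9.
0

(28 - 37) = -9
-9 mod 9 = 0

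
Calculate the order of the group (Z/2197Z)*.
2028

Prime factorization: 2197 = 13^3
Using the formula φ(n) = n × Π(1 - 1/p) for each prime factor p:
φ(2197) = 2197 × (1 - 1/13)
φ(2197) = 2028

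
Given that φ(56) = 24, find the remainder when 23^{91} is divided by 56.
By Euler: 23^{24} ≡ 1 (mod 56) since gcd(23, 56) = 1. 91 = 3×24 + 19. So 23^{91} ≡ 23^{19} ≡ 23 (mod 56)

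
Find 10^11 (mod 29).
Using repeated squaring. 11 = 8 + 2 + 1 (binary 1011). Repeated squaring mod 29: 10^1 ≡ 10; 10^2 ≡ 10² = 100 ≡ 13; 10^4 ≡ 13² = 169 ≡ 24; 10^8 ≡ 24² = 576 ≡ 25. Multiply: 10^11 = 10^8 × 10^2 × 10^1 ≡ 25 × 13 × 10 (mod 29): 25 × 13 = 325 ≡ 6; 6 × 10 = 60 ≡ 2. So 10^11 ≡ 2 (mod 29).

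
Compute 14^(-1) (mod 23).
14^(-1) ≡ 5 (mod 23). Verification: 14 × 5 = 70 ≡ 1 (mod 23)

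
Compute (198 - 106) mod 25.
17

(198 - 106) = 92
92 mod 25 = 17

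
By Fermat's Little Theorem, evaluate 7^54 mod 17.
By Fermat: 7^{16} ≡ 1 (mod 17). 54 = 3×16 + 6. So 7^{54} ≡ 7^{6} ≡ 9 (mod 17)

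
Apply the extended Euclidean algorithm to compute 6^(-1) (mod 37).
Extended GCD: 6(-6) + 37(1) = 1. So 6^(-1) ≡ 31 ≡ 31 (mod 37). Verify: 6 × 31 = 186 ≡ 1 (mod 37)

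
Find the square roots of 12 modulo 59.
The square roots of 12 mod 59 are 22 and 37. Verify: 22² = 484 ≡ 12 (mod 59)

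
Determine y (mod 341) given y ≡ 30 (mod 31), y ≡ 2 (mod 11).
123

Using the Chinese Remainder Theorem:
M = product of moduli = 341
For equation 1: M_1 = 11, 11 ≡ 11 (mod 31), inverse of 11 mod 31 is 17 (check: 11 × 17 = 187 ≡ 1 (mod 31))
For equation 2: M_2 = 31, 31 ≡ 9 (mod 11), inverse of 31 mod 11 is 5 (check: 9 × 5 = 45 ≡ 1 (mod 11))
Combine: y ≡ Σ r_i×M_i×(M_i⁻¹ mod m_i) = 30×11×17 + 2×31×5 = 5610 + 310 = 5920
5920 mod 341 = 123
y ≡ 123 (mod 341)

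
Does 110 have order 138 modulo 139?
p - 1 = 138 has prime divisors 2, 3, 23. Check 110^(138/q) mod 139 for each: 110^(138/2) = 110^69 ≡ 138, 110^(138/3) = 110^46 ≡ 96, 110^(138/23) = 110^6 ≡ 65 (mod 139). None of these is 1, so 110 has order 138 = φ(139), so it is a primitive root mod 139.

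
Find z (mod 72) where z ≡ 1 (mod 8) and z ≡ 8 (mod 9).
M = 8 × 9 = 72. M₁ = 9, y₁ ≡ 1 (mod 8). M₂ = 8, y₂ ≡ 8 (mod 9). z = 1×9×1 + 8×8×8 ≡ 17 (mod 72)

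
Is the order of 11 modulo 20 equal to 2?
Yes, ord_20(11) = 2.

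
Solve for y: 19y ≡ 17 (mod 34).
17

Since gcd(19, 34) = 1 divides 17, a solution exists.
Multiply both sides by the inverse of 19 mod 34:
  19^(-1) mod 34 = 9
  x ≡ 9 × 17 ≡ 153 ≡ 17 (mod 34)
Verification: 19 × 17 = 323 = 9 × 34 + 17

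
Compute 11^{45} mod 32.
27

Using successive squaring:
Binary expansion of 45: 101101
Powers of 11 mod 32 (each is the square of the previous):
  11^1 ≡ 11 (mod 32)
  11^2 ≡ 11² = 121 ≡ 25 (mod 32)
  11^4 ≡ 25² = 625 ≡ 17 (mod 32)
  11^8 ≡ 17² = 289 ≡ 1 (mod 32)
  11^16 ≡ 1² = 1 ≡ 1 (mod 32)
  11^32 ≡ 1² = 1 ≡ 1 (mod 32)
45 = 32 + 8 + 4 + 1, so 11^45 = 11^32 × 11^8 × 11^4 × 11^1 ≡ 1 × 1 × 17 × 11 (mod 32)
Multiplying step by step:
  1 × 1 = 1 ≡ 1 (mod 32)
  1 × 17 = 17 ≡ 17 (mod 32)
  17 × 11 = 187 ≡ 27 (mod 32)
Result: 11^45 ≡ 27 (mod 32)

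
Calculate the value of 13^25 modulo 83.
Using repeated squaring. 25 = 16 + 8 + 1 (binary 11001). Repeated squaring mod 83: 13^1 ≡ 13; 13^2 ≡ 13² = 169 ≡ 3; 13^4 ≡ 3² = 9 ≡ 9; 13^8 ≡ 9² = 81 ≡ 81; 13^16 ≡ 81² = 6561 ≡ 4. Multiply: 13^25 = 13^16 × 13^8 × 13^1 ≡ 4 × 81 × 13 (mod 83): 4 × 81 = 324 ≡ 75; 75 × 13 = 975 ≡ 62. So 13^25 ≡ 62 (mod 83).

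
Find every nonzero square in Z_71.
QRs mod 71: {1, 2, 3, 4, 5, 6, 8, 9, 10, 12, 15, 16, 18, 19, 20, 24, 25, 27, 29, 30, 32, 36, 37, 38, 40, 43, 45, 48, 49, 50, 54, 57, 58, 60, 64}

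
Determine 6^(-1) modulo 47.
6^(-1) ≡ 8 (mod 47). Verification: 6 × 8 = 48 ≡ 1 (mod 47)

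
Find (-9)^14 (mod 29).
Using repeated squaring. (-9) ≡ 20 (mod 29). 14 = 8 + 4 + 2 (binary 1110). Repeated squaring mod 29: 20^1 ≡ 20; 20^2 ≡ 20² = 400 ≡ 23; 20^4 ≡ 23² = 529 ≡ 7; 20^8 ≡ 7² = 49 ≡ 20. Multiply: (-9)^14 ≡ 20^8 × 20^4 × 20^2 ≡ 20 × 7 × 23 (mod 29): 20 × 7 = 140 ≡ 24; 24 × 23 = 552 ≡ 1. So (-9)^14 ≡ 1 (mod 29).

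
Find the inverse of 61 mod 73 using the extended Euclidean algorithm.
Extended GCD: 61(6) + 73(-5) = 1. So 61^(-1) ≡ 6 ≡ 6 (mod 73). Verify: 61 × 6 = 366 ≡ 1 (mod 73)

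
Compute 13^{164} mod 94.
59

Using successive squaring:
Binary expansion of 164: 10100100
Powers of 13 mod 94 (each is the square of the previous):
  13^1 ≡ 13 (mod 94)
  13^2 ≡ 13² = 169 ≡ 75 (mod 94)
  13^4 ≡ 75² = 5625 ≡ 79 (mod 94)
  13^8 ≡ 79² = 6241 ≡ 37 (mod 94)
  13^16 ≡ 37² = 1369 ≡ 53 (mod 94)
  13^32 ≡ 53² = 2809 ≡ 83 (mod 94)
  13^64 ≡ 83² = 6889 ≡ 27 (mod 94)
  13^128 ≡ 27² = 729 ≡ 71 (mod 94)
164 = 128 + 32 + 4, so 13^164 = 13^128 × 13^32 × 13^4 ≡ 71 × 83 × 79 (mod 94)
Multiplying step by step:
  71 × 83 = 5893 ≡ 65 (mod 94)
  65 × 79 = 5135 ≡ 59 (mod 94)
Result: 13^164 ≡ 59 (mod 94)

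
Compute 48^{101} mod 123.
75

Using successive squaring:
Binary expansion of 101: 1100101
Powers of 48 mod 123 (each is the square of the previous):
  48^1 ≡ 48 (mod 123)
  48^2 ≡ 48² = 2304 ≡ 90 (mod 123)
  48^4 ≡ 90² = 8100 ≡ 105 (mod 123)
  48^8 ≡ 105² = 11025 ≡ 78 (mod 123)
  48^16 ≡ 78² = 6084 ≡ 57 (mod 123)
  48^32 ≡ 57² = 3249 ≡ 51 (mod 123)
  48^64 ≡ 51² = 2601 ≡ 18 (mod 123)
101 = 64 + 32 + 4 + 1, so 48^101 = 48^64 × 48^32 × 48^4 × 48^1 ≡ 18 × 51 × 105 × 48 (mod 123)
Multiplying step by step:
  18 × 51 = 918 ≡ 57 (mod 123)
  57 × 105 = 5985 ≡ 81 (mod 123)
  81 × 48 = 3888 ≡ 75 (mod 123)
Result: 48^101 ≡ 75 (mod 123)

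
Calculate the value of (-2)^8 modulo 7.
(-2) ≡ 5 (mod 7). 8 = 8 (binary 1000). Repeated squaring mod 7: 5^1 ≡ 5; 5^2 ≡ 5² = 25 ≡ 4; 5^4 ≡ 4² = 16 ≡ 2; 5^8 ≡ 2² = 4 ≡ 4. So (-2)^8 ≡ 4 (mod 7).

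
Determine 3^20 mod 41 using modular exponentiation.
Using repeated squaring. 20 = 16 + 4 (binary 10100). Repeated squaring mod 41: 3^1 ≡ 3; 3^2 ≡ 3² = 9 ≡ 9; 3^4 ≡ 9² = 81 ≡ 40; 3^8 ≡ 40² = 1600 ≡ 1; 3^16 ≡ 1² = 1 ≡ 1. Multiply: 3^20 = 3^16 × 3^4 ≡ 1 × 40 (mod 41): 1 × 40 = 40 ≡ 40. So 3^20 ≡ 40 (mod 41).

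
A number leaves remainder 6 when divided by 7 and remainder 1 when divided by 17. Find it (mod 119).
M = 7 × 17 = 119. M₁ = 17, y₁ ≡ 5 (mod 7). M₂ = 7, y₂ ≡ 5 (mod 17). z = 6×17×5 + 1×7×5 ≡ 69 (mod 119)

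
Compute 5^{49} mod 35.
5

Using successive squaring:
Binary expansion of 49: 110001
Powers of 5 mod 35 (each is the square of the previous):
  5^1 ≡ 5 (mod 35)
  5^2 ≡ 5² = 25 ≡ 25 (mod 35)
  5^4 ≡ 25² = 625 ≡ 30 (mod 35)
  5^8 ≡ 30² = 900 ≡ 25 (mod 35)
  5^16 ≡ 25² = 625 ≡ 30 (mod 35)
  5^32 ≡ 30² = 900 ≡ 25 (mod 35)
49 = 32 + 16 + 1, so 5^49 = 5^32 × 5^16 × 5^1 ≡ 25 × 30 × 5 (mod 35)
Multiplying step by step:
  25 × 30 = 750 ≡ 15 (mod 35)
  15 × 5 = 75 ≡ 5 (mod 35)
Result: 5^49 ≡ 5 (mod 35)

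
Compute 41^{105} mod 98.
97

Using successive squaring:
Binary expansion of 105: 1101001
Powers of 41 mod 98 (each is the square of the previous):
  41^1 ≡ 41 (mod 98)
  41^2 ≡ 41² = 1681 ≡ 15 (mod 98)
  41^4 ≡ 15² = 225 ≡ 29 (mod 98)
  41^8 ≡ 29² = 841 ≡ 57 (mod 98)
  41^16 ≡ 57² = 3249 ≡ 15 (mod 98)
  41^32 ≡ 15² = 225 ≡ 29 (mod 98)
  41^64 ≡ 29² = 841 ≡ 57 (mod 98)
105 = 64 + 32 + 8 + 1, so 41^105 = 41^64 × 41^32 × 41^8 × 41^1 ≡ 57 × 29 × 57 × 41 (mod 98)
Multiplying step by step:
  57 × 29 = 1653 ≡ 85 (mod 98)
  85 × 57 = 4845 ≡ 43 (mod 98)
  43 × 41 = 1763 ≡ 97 (mod 98)
Result: 41^105 ≡ 97 (mod 98)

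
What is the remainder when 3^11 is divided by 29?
Using repeated squaring. 11 = 8 + 2 + 1 (binary 1011). Repeated squaring mod 29: 3^1 ≡ 3; 3^2 ≡ 3² = 9 ≡ 9; 3^4 ≡ 9² = 81 ≡ 23; 3^8 ≡ 23² = 529 ≡ 7. Multiply: 3^11 = 3^8 × 3^2 × 3^1 ≡ 7 × 9 × 3 (mod 29): 7 × 9 = 63 ≡ 5; 5 × 3 = 15 ≡ 15. So 3^11 ≡ 15 (mod 29).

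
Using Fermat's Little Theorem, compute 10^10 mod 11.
By Fermat's Little Theorem, 10^{10} ≡ 1 (mod 11) since 11 is prime and gcd(10, 11) = 1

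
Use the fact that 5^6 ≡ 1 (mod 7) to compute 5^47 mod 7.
By Fermat: 5^{6} ≡ 1 (mod 7). 47 = 7×6 + 5. So 5^{47} ≡ 5^{5} ≡ 3 (mod 7)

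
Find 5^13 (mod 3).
Using Fermat: 5^{2} ≡ 1 (mod 3). 13 ≡ 1 (mod 2). So 5^{13} ≡ 5^{1} ≡ 2 (mod 3)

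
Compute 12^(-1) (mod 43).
18

Using Extended Euclidean Algorithm:
gcd(12, 43) = 1
Bezout coefficients: 12 × 18 + 43 × -5 = 1
So 12 × 18 ≡ 1 (mod 43)
The inverse is 18 mod 43 = 18
Verification: 12 × 18 = 216 = 5 × 43 + 1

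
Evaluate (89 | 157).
(89/157) = 89^{78} mod 157 = 1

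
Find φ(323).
288

Prime factorization: 323 = 17 × 19
Using the formula φ(n) = n × Π(1 - 1/p) for each prime factor p:
φ(323) = 323 × (1 - 1/17) × (1 - 1/19)
φ(323) = 288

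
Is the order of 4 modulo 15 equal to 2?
Yes, ord_15(4) = 2.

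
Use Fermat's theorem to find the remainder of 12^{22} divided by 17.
2

By Fermat's Little Theorem, a^(p-1) ≡ 1 (mod p) for prime p and gcd(a, p) = 1
Here p = 17, so 12^16 ≡ 1 (mod 17)
We can reduce the exponent: 22 mod 16 = 6
So 12^22 ≡ 12^6 (mod 17)
Computing: 12^6 mod 17 = 2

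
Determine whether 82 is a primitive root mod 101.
p - 1 = 100 has prime divisors 2, 5. Check 82^(100/q) mod 101 for each: 82^(100/2) = 82^50 ≡ 1, 82^(100/5) = 82^20 ≡ 95 (mod 101). Since 82^50 ≡ 1 (mod 101), the order of 82 divides 50 (in fact the order is 50) ≠ 100, so it is not a primitive root.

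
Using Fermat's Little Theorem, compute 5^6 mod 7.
By Fermat's Little Theorem, 5^{6} ≡ 1 (mod 7) since 7 is prime and gcd(5, 7) = 1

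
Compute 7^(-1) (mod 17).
5

Using Extended Euclidean Algorithm:
gcd(7, 17) = 1
Bezout coefficients: 7 × 5 + 17 × -2 = 1
So 7 × 5 ≡ 1 (mod 17)
The inverse is 5 mod 17 = 5
Verification: 7 × 5 = 35 = 2 × 17 + 1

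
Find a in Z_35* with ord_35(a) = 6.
24 has order 6 mod 35 since 24^{6} ≡ 1 (mod 35) and no smaller power works.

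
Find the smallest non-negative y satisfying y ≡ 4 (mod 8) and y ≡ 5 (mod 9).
M = 8 × 9 = 72. M₁ = 9, y₁ ≡ 1 (mod 8). M₂ = 8, y₂ ≡ 8 (mod 9). y = 4×9×1 + 5×8×8 ≡ 68 (mod 72)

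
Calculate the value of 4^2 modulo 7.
2 = 2 (binary 10). Repeated squaring mod 7: 4^1 ≡ 4; 4^2 ≡ 4² = 16 ≡ 2. So 4^2 ≡ 2 (mod 7).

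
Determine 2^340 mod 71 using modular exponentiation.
Using Fermat: 2^{70} ≡ 1 (mod 71). 340 ≡ 60 (mod 70). So 2^{340} ≡ 2^{60} ≡ 45 (mod 71)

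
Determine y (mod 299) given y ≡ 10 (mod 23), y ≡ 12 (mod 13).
194

Using the Chinese Remainder Theorem:
M = product of moduli = 299
For equation 1: M_1 = 13, 13 ≡ 13 (mod 23), inverse of 13 mod 23 is 16 (check: 13 × 16 = 208 ≡ 1 (mod 23))
For equation 2: M_2 = 23, 23 ≡ 10 (mod 13), inverse of 23 mod 13 is 4 (check: 10 × 4 = 40 ≡ 1 (mod 13))
Combine: y ≡ Σ r_i×M_i×(M_i⁻¹ mod m_i) = 10×13×16 + 12×23×4 = 2080 + 1104 = 3184
3184 mod 299 = 194
y ≡ 194 (mod 299)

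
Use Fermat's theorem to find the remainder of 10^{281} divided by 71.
10

By Fermat's Little Theorem, a^(p-1) ≡ 1 (mod p) for prime p and gcd(a, p) = 1
Here p = 71, so 10^70 ≡ 1 (mod 71)
We can reduce the exponent: 281 mod 70 = 1
So 10^281 ≡ 10^1 (mod 71)
Computing: 10^1 mod 71 = 10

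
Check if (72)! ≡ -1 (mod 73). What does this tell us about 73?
(72)! mod 73 = 72. Since this equals -1 (mod 73), Wilson confirms 73 is prime.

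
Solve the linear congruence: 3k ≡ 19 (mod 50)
23

Since gcd(3, 50) = 1 divides 19, a solution exists.
Multiply both sides by the inverse of 3 mod 50:
  3^(-1) mod 50 = 17
  x ≡ 17 × 19 ≡ 323 ≡ 23 (mod 50)
Verification: 3 × 23 = 69 = 1 × 50 + 19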